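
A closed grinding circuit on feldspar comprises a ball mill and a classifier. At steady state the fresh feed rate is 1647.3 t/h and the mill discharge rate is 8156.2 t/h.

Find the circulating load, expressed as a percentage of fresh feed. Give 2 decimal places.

CL = 395.13 %

Discharge = new feed + return, hence
R = M − F = 8156.2 − 1647.3 = 6508.9 t/h
CL = 100·R/F = 100·6508.9/1647.3 = 395.13 %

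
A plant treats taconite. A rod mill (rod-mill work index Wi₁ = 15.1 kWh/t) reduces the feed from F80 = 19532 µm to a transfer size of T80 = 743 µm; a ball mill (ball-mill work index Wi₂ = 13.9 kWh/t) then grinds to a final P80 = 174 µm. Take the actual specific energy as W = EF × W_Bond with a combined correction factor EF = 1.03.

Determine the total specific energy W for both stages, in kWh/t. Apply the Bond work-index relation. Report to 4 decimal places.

W = 10.1943 kWh/t

W = 10 Wi (1/√P80 − 1/√F80)  [Bond]
Stage 1 (19532→743 µm, Wi₁=15.1): W₁ = 10·15.1·(0.036686 − 0.007155) = 4.4592 kWh/t
Stage 2 (743→174 µm, Wi₂=13.9): W₂ = 10·13.9·(0.075810 − 0.036686) = 5.4381 kWh/t
W = W₁ + W₂ = 4.4592 + 5.4381 = 9.8974 kWh/t
With EF = 1.03: W = 9.8974·1.03 = 10.1943 kWh/t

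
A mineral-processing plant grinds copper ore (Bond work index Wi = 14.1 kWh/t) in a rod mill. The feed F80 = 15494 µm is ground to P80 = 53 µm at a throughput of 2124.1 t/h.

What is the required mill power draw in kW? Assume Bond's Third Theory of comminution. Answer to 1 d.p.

Bond:  W = 10 Wi (1/√P − 1/√F)
W = 10·14.1·(1/√53 − 1/√15494) = 10·14.1·(0.129327) = 18.2351 kWh/t
P = W·T = 18.2351·2124.1 = 38733.1 kW

P = 38733.1 kW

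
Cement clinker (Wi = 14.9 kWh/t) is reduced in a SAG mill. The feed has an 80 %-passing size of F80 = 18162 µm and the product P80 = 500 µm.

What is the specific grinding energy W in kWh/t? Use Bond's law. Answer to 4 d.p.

Bond:  W = 10 Wi (1/√P − 1/√F)
1/√500 = 0.044721;  1/√18162 = 0.007420
W = 10·14.9·(0.044721 − 0.007420) = 5.5579 kWh/t

W = 5.5579 kWh/t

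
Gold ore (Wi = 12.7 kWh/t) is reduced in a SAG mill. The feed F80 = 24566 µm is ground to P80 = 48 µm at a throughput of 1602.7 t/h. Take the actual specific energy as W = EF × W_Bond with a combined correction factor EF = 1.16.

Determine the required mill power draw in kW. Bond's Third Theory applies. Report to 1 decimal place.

P = 32573.1 kW

W = 10 Wi (P80^-0.5 − F80^-0.5)
W = 10·12.7·(1/√48 − 1/√24566) = 10·12.7·(0.137957) = 17.5206 kWh/t
Corrected W = EF·W_Bond = 1.16·17.5206 = 20.3239 kWh/t
P_mill = W·ṁ = 20.3239·1602.7 = 32573.1 kW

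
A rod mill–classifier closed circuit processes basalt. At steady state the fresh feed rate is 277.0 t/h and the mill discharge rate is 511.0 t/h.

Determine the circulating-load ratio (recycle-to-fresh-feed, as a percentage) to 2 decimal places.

M = F + R at steady state, so:
R = M − F = 511.0 − 277.0 = 234.0 t/h
CL = 100·R/F = 100·234.0/277.0 = 84.48 %

CL = 84.48 %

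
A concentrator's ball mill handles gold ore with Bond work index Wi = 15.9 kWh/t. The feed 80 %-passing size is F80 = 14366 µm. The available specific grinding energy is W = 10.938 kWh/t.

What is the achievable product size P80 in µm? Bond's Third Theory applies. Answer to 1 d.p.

P80 = 168.1 µm

Bond: W = 10·Wi·(1/√P80 − 1/√F80)
P80^-0.5 = F80^-0.5 + W/(10 Wi)
  = 10.9380/(10·15.9) + 1/√14366 = 0.068792 + 0.008343 = 0.077136
P80 = (1/0.077136)² = 12.9642² = 168.07 µm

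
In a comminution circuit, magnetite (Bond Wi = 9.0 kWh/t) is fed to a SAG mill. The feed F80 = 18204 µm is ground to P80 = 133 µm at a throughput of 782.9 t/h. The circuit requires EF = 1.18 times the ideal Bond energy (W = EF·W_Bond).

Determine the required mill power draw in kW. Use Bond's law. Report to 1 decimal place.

P = 6593.3 kW

W = 10·Wi·(P80^(-½) − F80^(-½))
W = 10·9.0·(1/√133 − 1/√18204) = 10·9.0·(0.079299) = 7.1369 kWh/t
Apply correction: 7.1369 × 1.18 = 8.4216 kWh/t
Power = W × throughput = 8.4216 kWh/t × 782.9 t/h = 6593.3 kW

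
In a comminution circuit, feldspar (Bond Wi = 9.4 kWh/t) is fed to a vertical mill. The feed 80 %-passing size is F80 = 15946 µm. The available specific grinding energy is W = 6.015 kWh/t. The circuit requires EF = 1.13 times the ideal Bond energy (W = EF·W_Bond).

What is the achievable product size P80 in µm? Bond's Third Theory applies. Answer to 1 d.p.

P80 = 240.0 µm

W = 10 Wi / √P80 − 10 Wi / √F80
W_Bond = W / EF = 6.015 / 1.13 = 5.3230 kWh/t
P80^(−½) = W_Bond/(10 Wi) + F80^(−½)
  = 5.3230/(10·9.4) + 1/√15946 = 0.056628 + 0.007919 = 0.064547
P80 = (1/0.064547)² = 15.4926² = 240.02 µm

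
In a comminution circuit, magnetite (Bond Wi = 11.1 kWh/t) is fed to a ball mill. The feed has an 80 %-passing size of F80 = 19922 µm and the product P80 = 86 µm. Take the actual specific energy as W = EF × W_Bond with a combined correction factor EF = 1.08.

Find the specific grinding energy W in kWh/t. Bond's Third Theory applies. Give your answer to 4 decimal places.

W = 12.0777 kWh/t

W = 10 Wi / √P80 − 10 Wi / √F80
1/√86 = 0.107833;  1/√19922 = 0.007085
W = 10·11.1·(0.107833 − 0.007085) = 11.1830 kWh/t
Corrected W = EF·W_Bond = 1.08·11.1830 = 12.0777 kWh/t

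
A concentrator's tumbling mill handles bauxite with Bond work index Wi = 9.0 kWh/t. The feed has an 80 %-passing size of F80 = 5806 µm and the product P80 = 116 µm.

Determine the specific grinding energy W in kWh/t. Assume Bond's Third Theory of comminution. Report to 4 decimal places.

W = 7.1751 kWh/t

Bond: W = 10·Wi·(1/√P80 − 1/√F80)
1/√116 = 0.092848;  1/√5806 = 0.013124
W = 10·9.0·(0.092848 − 0.013124) = 7.1751 kWh/t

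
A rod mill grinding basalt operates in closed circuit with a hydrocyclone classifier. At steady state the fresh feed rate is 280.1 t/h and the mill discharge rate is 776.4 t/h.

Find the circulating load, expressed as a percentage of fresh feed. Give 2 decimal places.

Mill node: discharge = fresh + recycle.
R = M − F = 776.4 − 280.1 = 496.3 t/h
CL = 100·R/F = 100·496.3/280.1 = 177.19 %

CL = 177.19 %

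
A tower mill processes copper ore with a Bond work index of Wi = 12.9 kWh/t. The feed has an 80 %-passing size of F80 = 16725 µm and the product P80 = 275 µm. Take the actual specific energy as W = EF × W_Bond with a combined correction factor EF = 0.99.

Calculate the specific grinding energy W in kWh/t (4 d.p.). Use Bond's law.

W = 10 Wi / √P80 − 10 Wi / √F80
1/√275 = 0.060302;  1/√16725 = 0.007732
W = 10·12.9·(0.060302 − 0.007732) = 6.7815 kWh/t
Apply correction: 6.7815 × 0.99 = 6.7137 kWh/t

W = 6.7137 kWh/t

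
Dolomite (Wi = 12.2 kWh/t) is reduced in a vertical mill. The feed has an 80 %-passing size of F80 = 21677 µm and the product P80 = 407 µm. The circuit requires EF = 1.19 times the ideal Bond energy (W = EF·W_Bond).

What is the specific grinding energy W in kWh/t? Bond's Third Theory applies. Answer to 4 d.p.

W = 6.2102 kWh/t

W = 10 Wi (P80^-0.5 − F80^-0.5)
1/√407 = 0.049568;  1/√21677 = 0.006792
W = 10·12.2·(0.049568 − 0.006792) = 5.2187 kWh/t
Apply correction: 5.2187 × 1.19 = 6.2102 kWh/t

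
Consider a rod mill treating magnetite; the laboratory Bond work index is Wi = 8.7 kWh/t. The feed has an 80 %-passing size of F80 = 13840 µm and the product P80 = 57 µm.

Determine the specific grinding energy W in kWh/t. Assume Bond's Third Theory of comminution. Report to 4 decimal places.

W = 10.7839 kWh/t

W = 10 Wi (P80^-0.5 − F80^-0.5)
1/√57 = 0.132453;  1/√13840 = 0.008500
W = 10·8.7·(0.132453 − 0.008500) = 10.7839 kWh/t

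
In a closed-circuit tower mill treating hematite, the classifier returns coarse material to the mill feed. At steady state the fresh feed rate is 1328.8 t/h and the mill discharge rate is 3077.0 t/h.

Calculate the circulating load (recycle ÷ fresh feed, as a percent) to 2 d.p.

CL = 131.56 %

Mill node: discharge = fresh + recycle.
R = M − F = 3077.0 − 1328.8 = 1748.2 t/h
CL = 100·R/F = 100·1748.2/1328.8 = 131.56 %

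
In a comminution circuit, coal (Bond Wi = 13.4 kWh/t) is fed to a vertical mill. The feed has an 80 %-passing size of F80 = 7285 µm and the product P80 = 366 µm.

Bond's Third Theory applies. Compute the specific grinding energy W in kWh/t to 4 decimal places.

W = 5.4343 kWh/t

W = 10 Wi (P80^-0.5 − F80^-0.5)
1/√366 = 0.052271;  1/√7285 = 0.011716
W = 10·13.4·(0.052271 − 0.011716) = 5.4343 kWh/t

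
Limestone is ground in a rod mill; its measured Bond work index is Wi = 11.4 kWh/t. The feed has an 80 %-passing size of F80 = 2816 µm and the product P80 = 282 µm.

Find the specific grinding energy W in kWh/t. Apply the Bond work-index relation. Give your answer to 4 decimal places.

W_Bond = 10·Wi·(1/√P₈₀ − 1/√F₈₀)
1/√282 = 0.059549;  1/√2816 = 0.018844
W = 10·11.4·(0.059549 − 0.018844) = 4.6403 kWh/t

W = 4.6403 kWh/t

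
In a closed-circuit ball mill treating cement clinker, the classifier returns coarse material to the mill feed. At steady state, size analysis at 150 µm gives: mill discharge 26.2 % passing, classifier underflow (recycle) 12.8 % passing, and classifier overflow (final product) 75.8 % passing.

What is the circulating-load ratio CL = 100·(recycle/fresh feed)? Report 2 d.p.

CL = 370.15 %

Two-product formula at 150 µm:
Fd + Rd = Ru + Fo ⇒ R/F = (o−d)/(d−u)
r = (75.8 − 26.2)/(26.2 − 12.8) = 49.6/13.4 = 3.7015
CL = 100·r = 370.15 %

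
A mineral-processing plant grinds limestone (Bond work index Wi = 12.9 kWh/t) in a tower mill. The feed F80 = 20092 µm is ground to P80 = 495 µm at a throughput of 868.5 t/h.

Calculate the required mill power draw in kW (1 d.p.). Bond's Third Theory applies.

W = 10 Wi (1/√P80 − 1/√F80)  [Bond]
W = 10·12.9·(1/√495 − 1/√20092) = 10·12.9·(0.037892) = 4.8880 kWh/t
P = W·T = 4.8880·868.5 = 4245.3 kW

P = 4245.3 kW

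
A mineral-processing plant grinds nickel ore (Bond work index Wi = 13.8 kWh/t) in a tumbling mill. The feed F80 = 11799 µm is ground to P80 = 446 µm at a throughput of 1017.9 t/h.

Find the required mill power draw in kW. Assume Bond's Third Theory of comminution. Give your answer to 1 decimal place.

W_Bond = 10·Wi·(1/√P₈₀ − 1/√F₈₀)
W = 10·13.8·(1/√446 − 1/√11799) = 10·13.8·(0.038145) = 5.2640 kWh/t
P_mill = W·ṁ = 5.2640·1017.9 = 5358.3 kW

P = 5358.3 kW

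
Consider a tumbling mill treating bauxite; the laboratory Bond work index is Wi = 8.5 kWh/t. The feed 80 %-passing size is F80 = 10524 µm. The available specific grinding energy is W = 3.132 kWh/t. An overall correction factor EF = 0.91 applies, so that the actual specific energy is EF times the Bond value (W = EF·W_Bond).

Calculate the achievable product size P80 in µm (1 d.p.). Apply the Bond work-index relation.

P80 = 396.2 µm

Bond:  W = 10 Wi (1/√P − 1/√F)
W_Bond = W / EF = 3.132 / 0.91 = 3.4418 kWh/t
1/√P80 = 1/√F80 + W_Bond/(10·Wi)
  = 3.4418/(10·8.5) + 1/√10524 = 0.040491 + 0.009748 = 0.050239
P80 = (1/0.050239)² = 19.9048² = 396.20 µm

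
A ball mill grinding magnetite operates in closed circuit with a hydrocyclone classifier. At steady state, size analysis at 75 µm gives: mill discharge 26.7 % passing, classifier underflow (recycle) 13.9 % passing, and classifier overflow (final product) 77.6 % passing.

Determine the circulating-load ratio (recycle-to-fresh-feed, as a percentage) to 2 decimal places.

CL = 397.66 %

Balance %-passing 75 µm (r = R/F):
Fd + Rd = Ru + Fo ⇒ R/F = (o−d)/(d−u)
r = (77.6 − 26.7)/(26.7 − 13.9) = 50.9/12.8 = 3.9766
CL = 100·r = 397.66 %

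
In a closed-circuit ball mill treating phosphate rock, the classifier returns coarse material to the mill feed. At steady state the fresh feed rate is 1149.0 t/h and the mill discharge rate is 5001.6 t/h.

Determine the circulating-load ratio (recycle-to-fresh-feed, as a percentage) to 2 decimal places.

CL = 335.30 %

Mill node: discharge = fresh + recycle.
R = M − F = 5001.6 − 1149.0 = 3852.6 t/h
CL = 100·R/F = 100·3852.6/1149.0 = 335.30 %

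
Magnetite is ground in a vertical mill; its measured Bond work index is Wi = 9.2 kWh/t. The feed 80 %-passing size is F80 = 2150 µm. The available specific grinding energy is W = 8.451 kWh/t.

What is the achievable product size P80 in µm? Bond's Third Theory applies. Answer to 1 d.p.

W = 10 Wi / √P80 − 10 Wi / √F80
P80^-0.5 = F80^-0.5 + W/(10 Wi)
  = 8.4510/(10·9.2) + 1/√2150 = 0.091859 + 0.021567 = 0.113425
P80 = (1/0.113425)² = 8.8164² = 77.73 µm

P80 = 77.7 µm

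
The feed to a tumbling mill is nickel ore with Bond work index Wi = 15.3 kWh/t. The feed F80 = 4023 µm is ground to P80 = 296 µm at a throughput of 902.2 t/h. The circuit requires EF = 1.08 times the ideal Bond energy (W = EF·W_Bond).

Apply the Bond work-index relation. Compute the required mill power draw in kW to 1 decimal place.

P = 6314.7 kW

Bond: W = 10·Wi·(1/√P80 − 1/√F80)
W = 10·15.3·(1/√296 − 1/√4023) = 10·15.3·(0.042358) = 6.4807 kWh/t
W_actual = 1.08 × 6.4807 = 6.9992 kWh/t
Mill draw = 6.9992 × 902.2 = 6314.7 kW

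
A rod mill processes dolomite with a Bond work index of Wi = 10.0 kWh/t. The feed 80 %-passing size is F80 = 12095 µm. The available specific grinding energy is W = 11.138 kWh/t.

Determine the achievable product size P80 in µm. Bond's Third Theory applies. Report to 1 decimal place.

P80 = 68.9 µm

Bond: W = 10·Wi·(1/√P80 − 1/√F80)
1/√P80 = 1/√F80 + W/(10·Wi)
  = 11.1380/(10·10.0) + 1/√12095 = 0.111380 + 0.009093 = 0.120473
P80 = (1/0.120473)² = 8.3006² = 68.90 µm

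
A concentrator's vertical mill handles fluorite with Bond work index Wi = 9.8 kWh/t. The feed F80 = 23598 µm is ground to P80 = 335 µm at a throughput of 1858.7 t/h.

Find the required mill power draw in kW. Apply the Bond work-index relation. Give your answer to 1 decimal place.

W = 10·Wi·(P80^(-½) − F80^(-½))
W = 10·9.8·(1/√335 − 1/√23598) = 10·9.8·(0.048126) = 4.7164 kWh/t
P_mill = W·ṁ = 4.7164·1858.7 = 8766.3 kW

P = 8766.3 kW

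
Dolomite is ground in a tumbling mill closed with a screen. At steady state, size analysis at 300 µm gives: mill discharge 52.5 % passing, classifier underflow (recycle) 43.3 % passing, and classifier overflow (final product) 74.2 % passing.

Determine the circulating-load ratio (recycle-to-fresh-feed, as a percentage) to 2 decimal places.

Mass balance on the −300 µm fraction:
r = (o − d)/(d − u)
r = (74.2 − 52.5)/(52.5 − 43.3) = 21.7/9.2 = 2.3587
CL = 100·r = 235.87 %

CL = 235.87 %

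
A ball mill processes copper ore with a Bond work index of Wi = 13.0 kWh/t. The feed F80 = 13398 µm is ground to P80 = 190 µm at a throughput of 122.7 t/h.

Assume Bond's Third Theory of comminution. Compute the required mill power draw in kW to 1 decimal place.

P = 1019.4 kW

W_Bond = 10·Wi·(1/√P₈₀ − 1/√F₈₀)
W = 10·13.0·(1/√190 − 1/√13398) = 10·13.0·(0.063908) = 8.3081 kWh/t
P_mill = W·ṁ = 8.3081·122.7 = 1019.4 kW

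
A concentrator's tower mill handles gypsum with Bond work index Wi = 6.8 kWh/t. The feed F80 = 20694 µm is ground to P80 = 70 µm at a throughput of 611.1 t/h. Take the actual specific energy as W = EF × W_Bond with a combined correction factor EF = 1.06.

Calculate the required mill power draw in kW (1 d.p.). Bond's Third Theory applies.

P = 4958.6 kW

W = 10·Wi·[P80^(−½) − F80^(−½)]
W = 10·6.8·(1/√70 − 1/√20694) = 10·6.8·(0.112571) = 7.6549 kWh/t
W_actual = 1.06 × 7.6549 = 8.1141 kWh/t
Power = W × throughput = 8.1141 kWh/t × 611.1 t/h = 4958.6 kW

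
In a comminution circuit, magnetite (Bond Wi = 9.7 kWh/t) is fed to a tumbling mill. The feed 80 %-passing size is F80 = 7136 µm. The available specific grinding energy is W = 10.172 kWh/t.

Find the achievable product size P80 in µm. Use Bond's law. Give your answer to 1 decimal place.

P80 = 73.4 µm

W = 10·Wi·(P80^(-½) − F80^(-½))
P80^-0.5 = F80^-0.5 + W/(10 Wi)
  = 10.1720/(10·9.7) + 1/√7136 = 0.104866 + 0.011838 = 0.116704
P80 = (1/0.116704)² = 8.5687² = 73.42 µm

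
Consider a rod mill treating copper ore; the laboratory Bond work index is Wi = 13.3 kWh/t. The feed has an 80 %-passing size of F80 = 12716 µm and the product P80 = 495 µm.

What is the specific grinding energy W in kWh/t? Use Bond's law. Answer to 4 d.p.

W = 10·Wi·(P80^(-½) − F80^(-½))
1/√495 = 0.044947;  1/√12716 = 0.008868
W = 10·13.3·(0.044947 − 0.008868) = 4.7985 kWh/t

W = 4.7985 kWh/t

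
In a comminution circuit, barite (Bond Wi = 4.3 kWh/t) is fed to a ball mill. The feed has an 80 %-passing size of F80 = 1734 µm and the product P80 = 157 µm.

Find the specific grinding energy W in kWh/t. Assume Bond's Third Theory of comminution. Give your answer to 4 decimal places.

W = 2.3991 kWh/t

Bond: W = 10·Wi·(1/√P80 − 1/√F80)
1/√157 = 0.079809;  1/√1734 = 0.024015
W = 10·4.3·(0.079809 − 0.024015) = 2.3991 kWh/t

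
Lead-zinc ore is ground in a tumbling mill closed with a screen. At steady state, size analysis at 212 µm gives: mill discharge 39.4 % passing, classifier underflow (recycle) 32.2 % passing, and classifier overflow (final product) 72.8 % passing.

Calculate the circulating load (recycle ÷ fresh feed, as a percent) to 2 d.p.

CL = 463.89 %

Mass balance on the −212 µm fraction:
Fd + Rd = Ru + Fo ⇒ R/F = (o−d)/(d−u)
r = (72.8 − 39.4)/(39.4 − 32.2) = 33.4/7.2 = 4.6389
CL = 100·r = 463.89 %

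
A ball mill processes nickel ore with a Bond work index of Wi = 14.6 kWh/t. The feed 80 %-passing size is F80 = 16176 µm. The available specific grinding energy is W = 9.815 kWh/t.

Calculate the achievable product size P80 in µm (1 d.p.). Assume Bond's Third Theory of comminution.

P80 = 177.4 µm

W = 10·Wi·(P80^(-½) − F80^(-½))
⇒ 1/√P80 = W/(10·Wi) + 1/√F80
  = 9.8150/(10·14.6) + 1/√16176 = 0.067226 + 0.007863 = 0.075089
P80 = (1/0.075089)² = 13.3176² = 177.36 µm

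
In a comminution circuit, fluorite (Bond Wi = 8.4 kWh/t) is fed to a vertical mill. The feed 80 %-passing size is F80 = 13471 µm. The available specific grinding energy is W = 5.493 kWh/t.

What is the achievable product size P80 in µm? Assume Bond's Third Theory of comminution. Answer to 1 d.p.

W = 10 Wi (P80^-0.5 − F80^-0.5)
⇒ 1/√P80 = W/(10·Wi) + 1/√F80
  = 5.4930/(10·8.4) + 1/√13471 = 0.065393 + 0.008616 = 0.074009
P80 = (1/0.074009)² = 13.5119² = 182.57 µm

P80 = 182.6 µm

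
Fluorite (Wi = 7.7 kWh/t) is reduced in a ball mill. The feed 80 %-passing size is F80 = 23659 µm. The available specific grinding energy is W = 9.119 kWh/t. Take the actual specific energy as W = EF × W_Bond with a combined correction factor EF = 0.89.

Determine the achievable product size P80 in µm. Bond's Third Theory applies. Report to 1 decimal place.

P80 = 51.3 µm

W = 10·Wi·[P80^(−½) − F80^(−½)]
W_Bond = W / EF = 9.119 / 0.89 = 10.2461 kWh/t
P80^-0.5 = F80^-0.5 + W_Bond/(10 Wi)
  = 10.2461/(10·7.7) + 1/√23659 = 0.133066 + 0.006501 = 0.139567
P80 = (1/0.139567)² = 7.1650² = 51.34 µm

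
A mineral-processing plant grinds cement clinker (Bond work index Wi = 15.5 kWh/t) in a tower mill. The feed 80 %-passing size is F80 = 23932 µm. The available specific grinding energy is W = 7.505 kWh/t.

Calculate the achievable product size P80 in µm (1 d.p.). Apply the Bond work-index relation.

W = 10 Wi (1/√P80 − 1/√F80)  [Bond]
⇒ 1/√P80 = W/(10 Wi) + 1/√F80
  = 7.5050/(10·15.5) + 1/√23932 = 0.048419 + 0.006464 = 0.054883
P80 = (1/0.054883)² = 18.2204² = 331.98 µm

P80 = 332.0 µm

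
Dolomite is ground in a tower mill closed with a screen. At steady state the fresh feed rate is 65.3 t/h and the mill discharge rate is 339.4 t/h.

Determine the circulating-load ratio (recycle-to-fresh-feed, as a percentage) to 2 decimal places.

Discharge = new feed + return, hence
R = M − F = 339.4 − 65.3 = 274.1 t/h
CL = 100·R/F = 100·274.1/65.3 = 419.75 %

CL = 419.75 %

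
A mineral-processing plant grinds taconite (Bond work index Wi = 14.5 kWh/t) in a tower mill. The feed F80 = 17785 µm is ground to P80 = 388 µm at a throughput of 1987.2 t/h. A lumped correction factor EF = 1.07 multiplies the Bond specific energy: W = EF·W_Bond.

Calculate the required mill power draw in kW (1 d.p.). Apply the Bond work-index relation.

P = 13340.4 kW

W = 10 Wi (P80^-0.5 − F80^-0.5)
W = 10·14.5·(1/√388 − 1/√17785) = 10·14.5·(0.043269) = 6.2740 kWh/t
Corrected W = EF·W_Bond = 1.07·6.2740 = 6.7132 kWh/t
Mill draw = 6.7132 × 1987.2 = 13340.4 kW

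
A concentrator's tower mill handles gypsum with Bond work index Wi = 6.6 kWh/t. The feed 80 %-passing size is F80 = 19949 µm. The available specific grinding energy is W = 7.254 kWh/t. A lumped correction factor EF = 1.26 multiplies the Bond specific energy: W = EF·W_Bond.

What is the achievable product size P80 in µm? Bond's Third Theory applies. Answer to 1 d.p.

Bond:  W = 10 Wi (1/√P − 1/√F)
W_Bond = W / EF = 7.254 / 1.26 = 5.7571 kWh/t
P80^(−½) = W_Bond/(10 Wi) + F80^(−½)
  = 5.7571/(10·6.6) + 1/√19949 = 0.087229 + 0.007080 = 0.094310
P80 = (1/0.094310)² = 10.6034² = 112.43 µm

P80 = 112.4 µm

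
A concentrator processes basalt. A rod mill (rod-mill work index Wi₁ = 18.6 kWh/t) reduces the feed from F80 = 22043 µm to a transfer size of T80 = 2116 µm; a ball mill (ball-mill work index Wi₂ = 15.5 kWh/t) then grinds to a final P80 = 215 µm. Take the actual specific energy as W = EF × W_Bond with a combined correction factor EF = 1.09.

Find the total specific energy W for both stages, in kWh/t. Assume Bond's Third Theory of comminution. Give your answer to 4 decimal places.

Bond: W = 10·Wi·(1/√P80 − 1/√F80)
Stage 1 (22043→2116 µm, Wi₁=18.6): W₁ = 10·18.6·(0.021739 − 0.006735) = 2.7907 kWh/t
Stage 2 (2116→215 µm, Wi₂=15.5): W₂ = 10·15.5·(0.068199 − 0.021739) = 7.2013 kWh/t
W = W₁ + W₂ = 2.7907 + 7.2013 = 9.9920 kWh/t
Corrected W = EF·W_Bond = 1.09·9.9920 = 10.8913 kWh/t

W = 10.8913 kWh/t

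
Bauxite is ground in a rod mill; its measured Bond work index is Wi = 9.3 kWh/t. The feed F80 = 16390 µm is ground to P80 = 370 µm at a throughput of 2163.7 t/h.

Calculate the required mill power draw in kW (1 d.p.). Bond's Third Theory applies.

P = 8889.4 kW

W = 10·Wi·[P80^(−½) − F80^(−½)]
W = 10·9.3·(1/√370 − 1/√16390) = 10·9.3·(0.044176) = 4.1084 kWh/t
P_mill = W·ṁ = 4.1084·2163.7 = 8889.4 kW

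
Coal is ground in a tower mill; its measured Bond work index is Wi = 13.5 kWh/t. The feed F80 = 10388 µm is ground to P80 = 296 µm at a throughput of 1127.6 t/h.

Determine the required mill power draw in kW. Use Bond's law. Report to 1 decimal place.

P = 7354.4 kW

Bond:  W = 10 Wi (1/√P − 1/√F)
W = 10·13.5·(1/√296 − 1/√10388) = 10·13.5·(0.048312) = 6.5222 kWh/t
P_mill = W·ṁ = 6.5222·1127.6 = 7354.4 kW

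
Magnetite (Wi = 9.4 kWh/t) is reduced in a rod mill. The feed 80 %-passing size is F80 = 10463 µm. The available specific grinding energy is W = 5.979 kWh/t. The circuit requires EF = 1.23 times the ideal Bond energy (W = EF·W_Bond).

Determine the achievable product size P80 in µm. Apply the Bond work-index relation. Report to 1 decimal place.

W_Bond = 10·Wi·(1/√P₈₀ − 1/√F₈₀)
W_Bond = W / EF = 5.979 / 1.23 = 4.8610 kWh/t
P80^-0.5 = F80^-0.5 + W_Bond/(10 Wi)
  = 4.8610/(10·9.4) + 1/√10463 = 0.051713 + 0.009776 = 0.061489
P80 = (1/0.061489)² = 16.2631² = 264.49 µm

P80 = 264.5 µm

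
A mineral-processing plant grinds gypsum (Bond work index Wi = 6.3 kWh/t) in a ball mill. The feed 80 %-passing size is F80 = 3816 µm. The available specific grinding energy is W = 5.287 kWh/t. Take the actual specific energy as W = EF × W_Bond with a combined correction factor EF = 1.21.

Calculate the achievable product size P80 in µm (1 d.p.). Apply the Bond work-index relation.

W = 10 Wi / √P80 − 10 Wi / √F80
W_Bond = W / EF = 5.287 / 1.21 = 4.3694 kWh/t
P80^(−½) = W_Bond/(10 Wi) + F80^(−½)
  = 4.3694/(10·6.3) + 1/√3816 = 0.069356 + 0.016188 = 0.085544
P80 = (1/0.085544)² = 11.6899² = 136.65 µm

P80 = 136.7 µm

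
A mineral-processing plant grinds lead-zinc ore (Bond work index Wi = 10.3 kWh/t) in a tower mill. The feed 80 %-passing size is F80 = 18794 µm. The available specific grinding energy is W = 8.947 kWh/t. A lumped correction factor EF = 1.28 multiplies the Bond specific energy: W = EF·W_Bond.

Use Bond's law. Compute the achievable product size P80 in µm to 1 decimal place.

P80 = 177.0 µm

Bond:  W = 10 Wi (1/√P − 1/√F)
W_Bond = W / EF = 8.947 / 1.28 = 6.9898 kWh/t
P80^-0.5 = F80^-0.5 + W_Bond/(10 Wi)
  = 6.9898/(10·10.3) + 1/√18794 = 0.067863 + 0.007294 = 0.075157
P80 = (1/0.075157)² = 13.3055² = 177.04 µm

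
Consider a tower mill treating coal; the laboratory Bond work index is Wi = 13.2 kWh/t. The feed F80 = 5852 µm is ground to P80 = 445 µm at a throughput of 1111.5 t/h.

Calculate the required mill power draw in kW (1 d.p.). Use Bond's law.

Bond:  W = 10 Wi (1/√P − 1/√F)
W = 10·13.2·(1/√445 − 1/√5852) = 10·13.2·(0.034332) = 4.5319 kWh/t
Mill draw = 4.5319 × 1111.5 = 5037.2 kW

P = 5037.2 kW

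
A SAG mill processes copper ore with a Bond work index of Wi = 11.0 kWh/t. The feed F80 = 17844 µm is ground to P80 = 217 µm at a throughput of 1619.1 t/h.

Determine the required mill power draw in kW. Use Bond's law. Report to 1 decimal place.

P = 10757.0 kW

W = 10 Wi (1/√P80 − 1/√F80)  [Bond]
W = 10·11.0·(1/√217 − 1/√17844) = 10·11.0·(0.060398) = 6.6438 kWh/t
Power = W × throughput = 6.6438 kWh/t × 1619.1 t/h = 10757.0 kW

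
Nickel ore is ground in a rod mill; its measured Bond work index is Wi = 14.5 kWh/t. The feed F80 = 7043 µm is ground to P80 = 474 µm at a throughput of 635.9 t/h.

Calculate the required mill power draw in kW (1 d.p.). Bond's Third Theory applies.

P = 3136.4 kW

W = 10 Wi / √P80 − 10 Wi / √F80
W = 10·14.5·(1/√474 − 1/√7043) = 10·14.5·(0.034016) = 4.9323 kWh/t
Power = W × throughput = 4.9323 kWh/t × 635.9 t/h = 3136.4 kW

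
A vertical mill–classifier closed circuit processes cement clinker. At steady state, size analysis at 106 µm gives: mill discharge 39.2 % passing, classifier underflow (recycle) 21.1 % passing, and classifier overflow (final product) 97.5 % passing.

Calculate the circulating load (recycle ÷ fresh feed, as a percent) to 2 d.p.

CL = 322.10 %

Let r = R/F. Size balance at 106 µm:
(1+r)·d = r·u + o ⇒ r = (o−d)/(d−u)
r = (97.5 − 39.2)/(39.2 − 21.1) = 58.3/18.1 = 3.2210
CL = 100·r = 322.10 %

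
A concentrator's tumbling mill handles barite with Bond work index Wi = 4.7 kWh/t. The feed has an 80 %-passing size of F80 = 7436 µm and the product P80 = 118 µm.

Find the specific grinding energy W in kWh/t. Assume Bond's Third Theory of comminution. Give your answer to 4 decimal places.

Bond:  W = 10 Wi (1/√P − 1/√F)
1/√118 = 0.092057;  1/√7436 = 0.011597
W = 10·4.7·(0.092057 − 0.011597) = 3.7817 kWh/t

W = 3.7817 kWh/t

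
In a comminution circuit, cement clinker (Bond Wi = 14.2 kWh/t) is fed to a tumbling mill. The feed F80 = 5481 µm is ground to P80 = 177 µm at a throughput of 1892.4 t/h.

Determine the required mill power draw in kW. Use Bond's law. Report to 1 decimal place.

W = 10 Wi / √P80 − 10 Wi / √F80
W = 10·14.2·(1/√177 − 1/√5481) = 10·14.2·(0.061657) = 8.7553 kWh/t
Mill draw = 8.7553 × 1892.4 = 16568.6 kW

P = 16568.6 kW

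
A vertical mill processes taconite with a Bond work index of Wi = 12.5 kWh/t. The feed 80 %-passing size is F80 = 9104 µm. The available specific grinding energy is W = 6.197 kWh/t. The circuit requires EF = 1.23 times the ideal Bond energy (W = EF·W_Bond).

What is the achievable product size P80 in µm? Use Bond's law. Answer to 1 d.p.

P80 = 387.7 µm

W = 10·Wi·(P80^(-½) − F80^(-½))
W_Bond = W / EF = 6.197 / 1.23 = 5.0382 kWh/t
⇒ 1/√P80 = W_Bond/(10·Wi) + 1/√F80
  = 5.0382/(10·12.5) + 1/√9104 = 0.040306 + 0.010481 = 0.050786
P80 = (1/0.050786)² = 19.6904² = 387.71 µm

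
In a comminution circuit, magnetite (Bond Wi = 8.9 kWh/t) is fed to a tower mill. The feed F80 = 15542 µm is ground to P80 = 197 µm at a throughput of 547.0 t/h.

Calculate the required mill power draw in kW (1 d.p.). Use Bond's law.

W = 10 Wi (1/√P80 − 1/√F80)  [Bond]
W = 10·8.9·(1/√197 − 1/√15542) = 10·8.9·(0.063226) = 5.6271 kWh/t
Mill draw = 5.6271 × 547.0 = 3078.0 kW

P = 3078.0 kW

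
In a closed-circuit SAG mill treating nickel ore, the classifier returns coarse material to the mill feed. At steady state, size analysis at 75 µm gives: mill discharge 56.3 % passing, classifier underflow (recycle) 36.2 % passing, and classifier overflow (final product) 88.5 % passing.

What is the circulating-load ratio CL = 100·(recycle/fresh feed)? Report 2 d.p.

CL = 160.20 %

Classifier node, passing 75 µm:
r = (o − d)/(d − u)
r = (88.5 − 56.3)/(56.3 − 36.2) = 32.2/20.1 = 1.6020
CL = 100·r = 160.20 %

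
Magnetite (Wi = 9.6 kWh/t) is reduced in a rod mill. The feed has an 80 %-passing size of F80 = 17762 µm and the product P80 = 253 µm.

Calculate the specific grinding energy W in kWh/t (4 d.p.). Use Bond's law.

W = 5.3151 kWh/t

Bond:  W = 10 Wi (1/√P − 1/√F)
1/√253 = 0.062869;  1/√17762 = 0.007503
W = 10·9.6·(0.062869 − 0.007503) = 5.3151 kWh/t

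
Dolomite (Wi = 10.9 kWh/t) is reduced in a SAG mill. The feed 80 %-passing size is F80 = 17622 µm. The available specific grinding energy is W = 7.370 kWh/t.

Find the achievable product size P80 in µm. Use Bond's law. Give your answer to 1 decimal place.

Bond:  W = 10 Wi (1/√P − 1/√F)
1/√P80 = 1/√F80 + W/(10·Wi)
  = 7.3700/(10·10.9) + 1/√17622 = 0.067615 + 0.007533 = 0.075148
P80 = (1/0.075148)² = 13.3071² = 177.08 µm

P80 = 177.1 µm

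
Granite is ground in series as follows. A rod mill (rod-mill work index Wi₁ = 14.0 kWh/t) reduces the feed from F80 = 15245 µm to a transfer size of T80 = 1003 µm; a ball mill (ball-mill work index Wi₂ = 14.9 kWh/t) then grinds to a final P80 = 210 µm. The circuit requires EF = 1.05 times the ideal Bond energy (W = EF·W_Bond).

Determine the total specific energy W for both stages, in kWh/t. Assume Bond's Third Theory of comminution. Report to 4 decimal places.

W = 9.3071 kWh/t

W = 10·Wi·(P80^(-½) − F80^(-½))
Stage 1 (15245→1003 µm, Wi₁=14.0): W₁ = 10·14.0·(0.031575 − 0.008099) = 3.2867 kWh/t
Stage 2 (1003→210 µm, Wi₂=14.9): W₂ = 10·14.9·(0.069007 − 0.031575) = 5.5772 kWh/t
W = W₁ + W₂ = 3.2867 + 5.5772 = 8.8639 kWh/t
W_actual = 1.05 × 8.8639 = 9.3071 kWh/t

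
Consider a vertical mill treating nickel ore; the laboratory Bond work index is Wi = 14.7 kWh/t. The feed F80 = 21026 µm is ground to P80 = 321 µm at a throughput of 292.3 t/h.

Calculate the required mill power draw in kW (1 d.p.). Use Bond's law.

W = 10 Wi (P80^-0.5 − F80^-0.5)
W = 10·14.7·(1/√321 − 1/√21026) = 10·14.7·(0.048918) = 7.1910 kWh/t
Mill draw = 7.1910 × 292.3 = 2101.9 kW

P = 2101.9 kW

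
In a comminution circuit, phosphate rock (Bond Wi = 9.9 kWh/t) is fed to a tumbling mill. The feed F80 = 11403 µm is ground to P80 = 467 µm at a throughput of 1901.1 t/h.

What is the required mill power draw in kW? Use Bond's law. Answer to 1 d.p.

P = 6946.8 kW

W = 10 Wi / √P80 − 10 Wi / √F80
W = 10·9.9·(1/√467 − 1/√11403) = 10·9.9·(0.036910) = 3.6541 kWh/t
P = W·T = 3.6541·1901.1 = 6946.8 kW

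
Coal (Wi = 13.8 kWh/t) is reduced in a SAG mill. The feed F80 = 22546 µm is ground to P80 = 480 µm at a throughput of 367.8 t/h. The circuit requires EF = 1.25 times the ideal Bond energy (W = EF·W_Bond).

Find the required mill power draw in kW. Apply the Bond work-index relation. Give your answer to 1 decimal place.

P = 2473.3 kW

W = 10 Wi (1/√P80 − 1/√F80)  [Bond]
W = 10·13.8·(1/√480 − 1/√22546) = 10·13.8·(0.038984) = 5.3797 kWh/t
With EF = 1.25: W = 5.3797·1.25 = 6.7247 kWh/t
Mill draw = 6.7247 × 367.8 = 2473.3 kW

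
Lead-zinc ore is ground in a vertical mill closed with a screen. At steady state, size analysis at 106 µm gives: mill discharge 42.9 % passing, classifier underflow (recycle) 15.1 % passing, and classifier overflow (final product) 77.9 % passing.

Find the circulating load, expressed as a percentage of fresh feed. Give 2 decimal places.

CL = 125.90 %

Two-product formula at 106 µm:
d + r·d = r·u + o → r(d−u) = o−d
r = (77.9 − 42.9)/(42.9 − 15.1) = 35.0/27.8 = 1.2590
CL = 100·r = 125.90 %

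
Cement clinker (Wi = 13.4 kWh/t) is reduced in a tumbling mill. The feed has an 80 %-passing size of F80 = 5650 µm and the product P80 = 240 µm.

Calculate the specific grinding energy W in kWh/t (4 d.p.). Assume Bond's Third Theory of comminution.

W = 10·Wi·[P80^(−½) − F80^(−½)]
1/√240 = 0.064550;  1/√5650 = 0.013304
W = 10·13.4·(0.064550 − 0.013304) = 6.8670 kWh/t

W = 6.8670 kWh/t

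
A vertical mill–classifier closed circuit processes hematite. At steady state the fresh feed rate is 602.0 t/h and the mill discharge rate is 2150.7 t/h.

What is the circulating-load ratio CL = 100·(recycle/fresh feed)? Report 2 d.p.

CL = 257.26 %

Mill node: discharge = fresh + recycle.
R = M − F = 2150.7 − 602.0 = 1548.7 t/h
CL = 100·R/F = 100·1548.7/602.0 = 257.26 %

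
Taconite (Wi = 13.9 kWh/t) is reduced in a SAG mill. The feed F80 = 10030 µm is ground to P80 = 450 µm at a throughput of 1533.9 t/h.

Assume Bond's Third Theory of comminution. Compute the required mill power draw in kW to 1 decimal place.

P = 7922.0 kW

W = 10 Wi (P80^-0.5 − F80^-0.5)
W = 10·13.9·(1/√450 − 1/√10030) = 10·13.9·(0.037155) = 5.1646 kWh/t
P = W·T = 5.1646·1533.9 = 7922.0 kW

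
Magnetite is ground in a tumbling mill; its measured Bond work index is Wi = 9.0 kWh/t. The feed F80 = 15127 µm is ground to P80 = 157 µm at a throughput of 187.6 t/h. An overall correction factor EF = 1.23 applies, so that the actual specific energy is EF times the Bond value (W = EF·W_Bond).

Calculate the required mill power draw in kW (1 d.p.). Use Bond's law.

P = 1488.6 kW

W = 10 Wi (1/√P80 − 1/√F80)  [Bond]
W = 10·9.0·(1/√157 − 1/√15127) = 10·9.0·(0.071678) = 6.4510 kWh/t
Apply correction: 6.4510 × 1.23 = 7.9348 kWh/t
P = W·T = 7.9348·187.6 = 1488.6 kW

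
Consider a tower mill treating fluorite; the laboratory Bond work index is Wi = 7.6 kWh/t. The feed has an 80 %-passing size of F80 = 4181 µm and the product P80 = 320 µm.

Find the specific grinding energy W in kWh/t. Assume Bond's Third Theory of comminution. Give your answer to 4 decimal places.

Bond:  W = 10 Wi (1/√P − 1/√F)
1/√320 = 0.055902;  1/√4181 = 0.015465
W = 10·7.6·(0.055902 − 0.015465) = 3.0732 kWh/t

W = 3.0732 kWh/t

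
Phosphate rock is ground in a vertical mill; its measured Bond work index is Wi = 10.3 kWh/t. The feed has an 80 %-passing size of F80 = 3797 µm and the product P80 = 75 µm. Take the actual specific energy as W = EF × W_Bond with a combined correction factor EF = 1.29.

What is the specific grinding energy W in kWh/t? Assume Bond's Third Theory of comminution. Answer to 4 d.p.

W = 13.1862 kWh/t

W = 10 Wi (1/√P80 − 1/√F80)  [Bond]
1/√75 = 0.115470;  1/√3797 = 0.016229
W = 10·10.3·(0.115470 − 0.016229) = 10.2219 kWh/t
With EF = 1.29: W = 10.2219·1.29 = 13.1862 kWh/t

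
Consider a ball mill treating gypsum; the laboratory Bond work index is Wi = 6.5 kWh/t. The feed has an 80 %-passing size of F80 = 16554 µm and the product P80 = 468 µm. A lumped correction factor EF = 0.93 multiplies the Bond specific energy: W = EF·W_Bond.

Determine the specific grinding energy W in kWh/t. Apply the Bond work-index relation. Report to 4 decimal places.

Bond:  W = 10 Wi (1/√P − 1/√F)
1/√468 = 0.046225;  1/√16554 = 0.007772
W = 10·6.5·(0.046225 − 0.007772) = 2.4994 kWh/t
W_actual = 0.93 × 2.4994 = 2.3245 kWh/t

W = 2.3245 kWh/t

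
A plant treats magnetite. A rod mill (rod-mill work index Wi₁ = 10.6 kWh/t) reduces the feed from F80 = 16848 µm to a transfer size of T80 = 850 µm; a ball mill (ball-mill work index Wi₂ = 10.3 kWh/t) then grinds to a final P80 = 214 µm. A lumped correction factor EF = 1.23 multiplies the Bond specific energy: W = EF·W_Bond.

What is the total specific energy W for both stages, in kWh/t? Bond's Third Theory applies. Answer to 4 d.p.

W_Bond = 10·Wi·(1/√P₈₀ − 1/√F₈₀)
Stage 1 (16848→850 µm, Wi₁=10.6): W₁ = 10·10.6·(0.034300 − 0.007704) = 2.8191 kWh/t
Stage 2 (850→214 µm, Wi₂=10.3): W₂ = 10·10.3·(0.068359 − 0.034300) = 3.5081 kWh/t
W = W₁ + W₂ = 2.8191 + 3.5081 = 6.3272 kWh/t
With EF = 1.23: W = 6.3272·1.23 = 7.7824 kWh/t

W = 7.7824 kWh/t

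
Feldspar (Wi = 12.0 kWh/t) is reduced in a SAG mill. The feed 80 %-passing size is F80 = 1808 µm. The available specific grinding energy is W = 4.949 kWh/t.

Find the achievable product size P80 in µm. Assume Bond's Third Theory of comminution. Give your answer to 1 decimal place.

W = 10 Wi (1/√P80 − 1/√F80)  [Bond]
⇒ 1/√P80 = W/(10·Wi) + 1/√F80
  = 4.9490/(10·12.0) + 1/√1808 = 0.041242 + 0.023518 = 0.064760
P80 = (1/0.064760)² = 15.4417² = 238.45 µm

P80 = 238.4 µm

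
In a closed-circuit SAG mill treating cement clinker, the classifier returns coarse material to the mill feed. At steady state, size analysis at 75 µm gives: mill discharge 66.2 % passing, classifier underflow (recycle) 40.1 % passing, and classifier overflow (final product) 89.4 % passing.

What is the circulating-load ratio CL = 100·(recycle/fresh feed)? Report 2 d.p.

Classifier node, passing 75 µm:
r = (o − d)/(d − u)
r = (89.4 − 66.2)/(66.2 − 40.1) = 23.2/26.1 = 0.8889
CL = 100·r = 88.89 %

CL = 88.89 %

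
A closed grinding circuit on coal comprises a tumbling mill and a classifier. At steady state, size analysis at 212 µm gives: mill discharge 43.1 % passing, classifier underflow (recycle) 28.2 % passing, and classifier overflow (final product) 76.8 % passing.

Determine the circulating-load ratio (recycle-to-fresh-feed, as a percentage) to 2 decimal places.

CL = 226.17 %

Two-product formula at 212 µm:
r = (o − d)/(d − u)
r = (76.8 − 43.1)/(43.1 − 28.2) = 33.7/14.9 = 2.2617
CL = 100·r = 226.17 %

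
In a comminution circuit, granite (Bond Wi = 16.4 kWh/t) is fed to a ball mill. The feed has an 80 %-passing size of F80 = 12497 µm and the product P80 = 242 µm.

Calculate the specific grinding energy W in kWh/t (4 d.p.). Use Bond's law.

Bond: W = 10·Wi·(1/√P80 − 1/√F80)
1/√242 = 0.064282;  1/√12497 = 0.008945
W = 10·16.4·(0.064282 − 0.008945) = 9.0753 kWh/t

W = 9.0753 kWh/t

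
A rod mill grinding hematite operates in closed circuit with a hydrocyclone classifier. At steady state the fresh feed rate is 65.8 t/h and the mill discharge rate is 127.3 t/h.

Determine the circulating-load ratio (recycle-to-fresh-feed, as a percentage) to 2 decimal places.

Steady state: M = F + R.
R = M − F = 127.3 − 65.8 = 61.5 t/h
CL = 100·R/F = 100·61.5/65.8 = 93.47 %

CL = 93.47 %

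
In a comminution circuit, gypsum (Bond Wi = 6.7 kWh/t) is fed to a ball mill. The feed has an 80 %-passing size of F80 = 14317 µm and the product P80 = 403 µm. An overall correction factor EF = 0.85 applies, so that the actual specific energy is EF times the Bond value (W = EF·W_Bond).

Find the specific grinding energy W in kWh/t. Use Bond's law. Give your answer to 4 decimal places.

W = 2.3609 kWh/t

W = 10·Wi·(P80^(-½) − F80^(-½))
1/√403 = 0.049814;  1/√14317 = 0.008357
W = 10·6.7·(0.049814 − 0.008357) = 2.7776 kWh/t
Corrected W = EF·W_Bond = 0.85·2.7776 = 2.3609 kWh/t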